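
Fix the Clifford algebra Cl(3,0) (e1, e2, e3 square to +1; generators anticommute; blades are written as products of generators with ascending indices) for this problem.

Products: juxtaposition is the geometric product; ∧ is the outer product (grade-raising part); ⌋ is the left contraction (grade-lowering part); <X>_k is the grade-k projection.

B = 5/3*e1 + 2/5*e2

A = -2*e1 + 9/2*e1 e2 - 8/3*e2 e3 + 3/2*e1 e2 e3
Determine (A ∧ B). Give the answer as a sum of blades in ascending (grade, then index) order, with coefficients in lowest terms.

step 1: -4/5*e1 e2 - 40/9*e1 e2 e3
Answer: -4/5*e1 e2 - 40/9*e1 e2 e3


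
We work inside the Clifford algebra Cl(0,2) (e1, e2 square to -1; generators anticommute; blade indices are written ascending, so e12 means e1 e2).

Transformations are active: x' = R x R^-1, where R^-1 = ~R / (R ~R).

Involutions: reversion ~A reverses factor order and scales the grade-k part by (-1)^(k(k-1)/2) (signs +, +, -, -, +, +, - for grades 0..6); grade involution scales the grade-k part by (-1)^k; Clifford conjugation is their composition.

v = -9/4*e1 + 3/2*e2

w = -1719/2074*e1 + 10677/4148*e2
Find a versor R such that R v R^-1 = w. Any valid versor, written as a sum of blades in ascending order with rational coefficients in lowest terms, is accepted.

Take R = v + w = -12771/4148*e1 + 16899/4148*e2. Because q(v) = q(w) = -117/16, conjugation by R sends v exactly to w.
Answer: -12771/4148*e1 + 16899/4148*e2


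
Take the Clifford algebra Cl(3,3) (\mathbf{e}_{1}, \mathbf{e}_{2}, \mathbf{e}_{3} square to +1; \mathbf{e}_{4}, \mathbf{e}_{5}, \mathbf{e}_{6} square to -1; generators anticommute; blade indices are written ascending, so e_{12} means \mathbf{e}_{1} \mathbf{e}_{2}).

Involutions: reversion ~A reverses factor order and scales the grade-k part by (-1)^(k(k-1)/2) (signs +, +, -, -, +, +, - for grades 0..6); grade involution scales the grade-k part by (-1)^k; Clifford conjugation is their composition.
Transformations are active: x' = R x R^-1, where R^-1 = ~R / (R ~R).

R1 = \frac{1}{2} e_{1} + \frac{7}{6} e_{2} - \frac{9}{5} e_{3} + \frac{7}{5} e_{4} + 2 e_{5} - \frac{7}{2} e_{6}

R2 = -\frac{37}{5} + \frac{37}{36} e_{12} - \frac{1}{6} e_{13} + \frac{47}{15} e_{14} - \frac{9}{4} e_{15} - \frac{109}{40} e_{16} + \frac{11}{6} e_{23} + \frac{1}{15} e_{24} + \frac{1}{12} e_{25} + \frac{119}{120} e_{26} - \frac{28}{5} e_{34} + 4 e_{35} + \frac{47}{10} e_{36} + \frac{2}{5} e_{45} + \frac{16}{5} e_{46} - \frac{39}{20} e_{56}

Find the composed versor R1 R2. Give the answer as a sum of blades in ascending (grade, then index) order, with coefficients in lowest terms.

Distribute over the terms of R1 (each basis-blade product reordered to ascending indices, repeated generators contracted through their squares):
(\frac{1}{2} e_{1}) R2 = -\frac{37}{10} e_{1} + \frac{37}{72} e_{2} - \frac{1}{12} e_{3} + \frac{47}{30} e_{4} - \frac{9}{8} e_{5} - \frac{109}{80} e_{6} + \frac{11}{12} e_{123} + \frac{1}{30} e_{124} + \frac{1}{24} e_{125} + \frac{119}{240} e_{126} - \frac{14}{5} e_{134} + 2 e_{135} + \frac{47}{20} e_{136} + \frac{1}{5} e_{145} + \frac{8}{5} e_{146} - \frac{39}{40} e_{156}
(\frac{7}{6} e_{2}) R2 = -\frac{259}{216} e_{1} - \frac{259}{30} e_{2} + \frac{77}{36} e_{3} + \frac{7}{90} e_{4} + \frac{7}{72} e_{5} + \frac{833}{720} e_{6} + \frac{7}{36} e_{123} - \frac{329}{90} e_{124} + \frac{21}{8} e_{125} + \frac{763}{240} e_{126} - \frac{98}{15} e_{234} + \frac{14}{3} e_{235} + \frac{329}{60} e_{236} + \frac{7}{15} e_{245} + \frac{56}{15} e_{246} - \frac{91}{40} e_{256}
(-\frac{9}{5} e_{3}) R2 = -\frac{3}{10} e_{1} + \frac{33}{10} e_{2} + \frac{333}{25} e_{3} + \frac{252}{25} e_{4} - \frac{36}{5} e_{5} - \frac{423}{50} e_{6} - \frac{37}{20} e_{123} + \frac{141}{25} e_{134} - \frac{81}{20} e_{135} - \frac{981}{200} e_{136} + \frac{3}{25} e_{234} + \frac{3}{20} e_{235} + \frac{357}{200} e_{236} - \frac{18}{25} e_{345} - \frac{144}{25} e_{346} + \frac{351}{100} e_{356}
(\frac{7}{5} e_{4}) R2 = \frac{329}{75} e_{1} + \frac{7}{75} e_{2} - \frac{196}{25} e_{3} - \frac{259}{25} e_{4} - \frac{14}{25} e_{5} - \frac{112}{25} e_{6} + \frac{259}{180} e_{124} - \frac{7}{30} e_{134} + \frac{63}{20} e_{145} + \frac{763}{200} e_{146} + \frac{77}{30} e_{234} - \frac{7}{60} e_{245} - \frac{833}{600} e_{246} - \frac{28}{5} e_{345} - \frac{329}{50} e_{346} - \frac{273}{100} e_{456}
(2 e_{5}) R2 = -\frac{9}{2} e_{1} + \frac{1}{6} e_{2} + 8 e_{3} + \frac{4}{5} e_{4} - \frac{74}{5} e_{5} + \frac{39}{10} e_{6} + \frac{37}{18} e_{125} - \frac{1}{3} e_{135} + \frac{94}{15} e_{145} + \frac{109}{20} e_{156} + \frac{11}{3} e_{235} + \frac{2}{15} e_{245} - \frac{119}{60} e_{256} - \frac{56}{5} e_{345} - \frac{47}{5} e_{356} - \frac{32}{5} e_{456}
(-\frac{7}{2} e_{6}) R2 = \frac{763}{80} e_{1} - \frac{833}{240} e_{2} - \frac{329}{20} e_{3} - \frac{56}{5} e_{4} + \frac{273}{40} e_{5} + \frac{259}{10} e_{6} - \frac{259}{72} e_{126} + \frac{7}{12} e_{136} - \frac{329}{30} e_{146} + \frac{63}{8} e_{156} - \frac{77}{12} e_{236} - \frac{7}{30} e_{246} - \frac{7}{24} e_{256} + \frac{98}{5} e_{346} - 14 e_{356} - \frac{7}{5} e_{456}
Summing the partial products and collecting blades:
Answer: \frac{45631}{10800} e_{1} - \frac{28909}{3600} e_{2} - \frac{823}{900} e_{3} - \frac{2033}{225} e_{4} - \frac{30173}{1800} e_{5} + \frac{14989}{900} e_{6} - \frac{133}{180} e_{123} - \frac{131}{60} e_{124} + \frac{85}{18} e_{125} + \frac{7}{90} e_{126} + \frac{391}{150} e_{134} - \frac{143}{60} e_{135} - \frac{1183}{600} e_{136} + \frac{577}{60} e_{145} - \frac{3331}{600} e_{146} + \frac{247}{20} e_{156} - \frac{577}{150} e_{234} + \frac{509}{60} e_{235} + \frac{511}{600} e_{236} + \frac{29}{60} e_{245} + \frac{1267}{600} e_{246} - \frac{91}{20} e_{256} - \frac{438}{25} e_{345} + \frac{363}{50} e_{346} - \frac{1989}{100} e_{356} - \frac{1053}{100} e_{456}


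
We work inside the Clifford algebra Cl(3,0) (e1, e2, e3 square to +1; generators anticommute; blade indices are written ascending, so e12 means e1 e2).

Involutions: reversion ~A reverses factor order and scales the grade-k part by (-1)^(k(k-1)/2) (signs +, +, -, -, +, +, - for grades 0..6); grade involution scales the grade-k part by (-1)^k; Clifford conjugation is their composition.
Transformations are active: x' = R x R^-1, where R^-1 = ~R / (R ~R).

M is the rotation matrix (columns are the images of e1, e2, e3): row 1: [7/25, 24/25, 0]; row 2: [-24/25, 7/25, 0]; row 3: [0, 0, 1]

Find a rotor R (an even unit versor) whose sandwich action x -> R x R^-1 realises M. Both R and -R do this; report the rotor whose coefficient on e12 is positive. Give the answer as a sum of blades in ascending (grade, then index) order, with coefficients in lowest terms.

Method: write R = a + b12*e12 + b13*e13 + b23*e23 with a^2 + b12^2 + b13^2 + b23^2 = 1 (so R^-1 = ~R). Expanding the columns R e_j ~R gives tr M = 4a^2 - 1 and, from the antisymmetric part, M21 - M12 = -4a*b12, M13 - M31 = 4a*b13, M32 - M23 = -4a*b23.
Here tr M = 39/25, so a^2 = (1 + tr M)/4 = 16/25 and a = ±4/5. Taking a = 4/5: M21 - M12 = -48/25, M13 - M31 = 0, M32 - M23 = 0, giving b12 = 3/5, b13 = 0, b23 = 0, i.e. R = 4/5 + 3/5*e12.
Its e12 coefficient is already positive.
Answer: 4/5 + 3/5*e12. Key observation: the double cover Spin(3) -> SO(3) sends R and -R to the same matrix (trace 39/25 here), so the stated sign of the e12 coefficient is what selects one sheet.


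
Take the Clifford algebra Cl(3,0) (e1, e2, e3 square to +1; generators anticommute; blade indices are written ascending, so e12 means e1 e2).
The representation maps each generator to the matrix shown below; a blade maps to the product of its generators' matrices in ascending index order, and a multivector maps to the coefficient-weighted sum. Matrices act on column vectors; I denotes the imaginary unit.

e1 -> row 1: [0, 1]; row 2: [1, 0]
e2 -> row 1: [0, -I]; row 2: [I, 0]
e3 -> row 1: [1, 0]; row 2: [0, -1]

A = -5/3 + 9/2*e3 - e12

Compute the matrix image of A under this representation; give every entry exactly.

Bivector images (products of the table entries): rho(e12) = rho(e1)rho(e2) = row 1: [I, 0]; row 2: [0, -I].
M = (-5/3)*1 + (9/2)*rho(e3) + (-1)*rho(e12), summed entrywise (1 is the identity matrix):
Answer: row 1: [17/6 - I, 0]; row 2: [0, -37/6 + I]


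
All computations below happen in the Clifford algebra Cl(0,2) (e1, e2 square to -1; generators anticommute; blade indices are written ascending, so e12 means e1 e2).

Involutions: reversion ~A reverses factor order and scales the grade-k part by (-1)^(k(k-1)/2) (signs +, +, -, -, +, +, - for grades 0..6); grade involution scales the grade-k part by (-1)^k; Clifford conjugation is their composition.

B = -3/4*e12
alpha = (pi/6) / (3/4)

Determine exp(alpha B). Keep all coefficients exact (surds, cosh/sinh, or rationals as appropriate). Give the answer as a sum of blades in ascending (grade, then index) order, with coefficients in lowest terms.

B^2 = (-3/4)^2*(e12)^2 = 9/16*(-1) = -9/16 (a basis 2-blade squares to minus the product of its generators' squares).
B^2 = -9/16 — B^2 < 0, so the exponential closes trigonometrically: l = 3/4, alpha*l = pi/6, so exp(alpha B) = cos(pi/6) + (sin(pi/6)/(3/4))*B = sqrt(3)/2 + (2/3)*B.
Answer: sqrt(3)/2 - 1/2*e12


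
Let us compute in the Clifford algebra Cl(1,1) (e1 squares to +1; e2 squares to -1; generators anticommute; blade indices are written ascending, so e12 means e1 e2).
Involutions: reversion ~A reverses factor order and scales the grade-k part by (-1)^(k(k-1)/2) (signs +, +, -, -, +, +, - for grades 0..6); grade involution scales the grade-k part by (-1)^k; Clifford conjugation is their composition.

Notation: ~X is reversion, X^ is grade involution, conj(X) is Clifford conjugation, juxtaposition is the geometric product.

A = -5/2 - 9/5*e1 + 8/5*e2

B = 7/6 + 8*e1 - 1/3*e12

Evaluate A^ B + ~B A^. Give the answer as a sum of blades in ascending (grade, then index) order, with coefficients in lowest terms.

first term: 689/60 - 521/30*e1 - 37/15*e2 + 409/30*e12
second term: 689/60 - 521/30*e1 - 37/15*e2 - 409/30*e12
Answer: 689/30 - 521/15*e1 - 74/15*e2


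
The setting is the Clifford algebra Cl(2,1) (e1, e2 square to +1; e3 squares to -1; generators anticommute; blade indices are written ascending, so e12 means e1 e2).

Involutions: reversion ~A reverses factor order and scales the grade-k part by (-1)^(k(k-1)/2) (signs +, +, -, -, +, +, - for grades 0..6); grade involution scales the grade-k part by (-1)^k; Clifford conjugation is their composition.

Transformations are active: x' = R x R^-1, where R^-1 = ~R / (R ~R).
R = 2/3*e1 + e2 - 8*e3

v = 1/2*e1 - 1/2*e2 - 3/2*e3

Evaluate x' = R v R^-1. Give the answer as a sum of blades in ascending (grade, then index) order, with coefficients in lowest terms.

~R = 2/3*e1 + e2 - 8*e3, and R ~R = -563/9, so R^-1 = ~R / (-563/9).
R v = -73/6 - 5/6*e12 + 3*e13 - 11/2*e23
Answer: -271/1126*e1 + 1001/1126*e2 - 1815/1126*e3


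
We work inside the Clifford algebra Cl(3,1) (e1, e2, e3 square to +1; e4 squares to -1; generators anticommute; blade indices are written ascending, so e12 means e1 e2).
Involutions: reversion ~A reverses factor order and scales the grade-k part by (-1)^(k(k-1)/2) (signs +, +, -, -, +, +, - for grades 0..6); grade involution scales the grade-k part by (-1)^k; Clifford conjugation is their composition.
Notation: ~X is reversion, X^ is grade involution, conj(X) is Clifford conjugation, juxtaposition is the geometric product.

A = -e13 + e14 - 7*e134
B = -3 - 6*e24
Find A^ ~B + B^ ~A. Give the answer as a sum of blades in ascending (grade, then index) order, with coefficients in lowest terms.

first term: 6*e12 + 3*e13 - 3*e14 - 42*e123 - 21*e134 + 6*e1234
second term: -6*e12 - 3*e13 + 3*e14 - 42*e123 - 21*e134 + 6*e1234
Answer: -84*e123 - 42*e134 + 12*e1234


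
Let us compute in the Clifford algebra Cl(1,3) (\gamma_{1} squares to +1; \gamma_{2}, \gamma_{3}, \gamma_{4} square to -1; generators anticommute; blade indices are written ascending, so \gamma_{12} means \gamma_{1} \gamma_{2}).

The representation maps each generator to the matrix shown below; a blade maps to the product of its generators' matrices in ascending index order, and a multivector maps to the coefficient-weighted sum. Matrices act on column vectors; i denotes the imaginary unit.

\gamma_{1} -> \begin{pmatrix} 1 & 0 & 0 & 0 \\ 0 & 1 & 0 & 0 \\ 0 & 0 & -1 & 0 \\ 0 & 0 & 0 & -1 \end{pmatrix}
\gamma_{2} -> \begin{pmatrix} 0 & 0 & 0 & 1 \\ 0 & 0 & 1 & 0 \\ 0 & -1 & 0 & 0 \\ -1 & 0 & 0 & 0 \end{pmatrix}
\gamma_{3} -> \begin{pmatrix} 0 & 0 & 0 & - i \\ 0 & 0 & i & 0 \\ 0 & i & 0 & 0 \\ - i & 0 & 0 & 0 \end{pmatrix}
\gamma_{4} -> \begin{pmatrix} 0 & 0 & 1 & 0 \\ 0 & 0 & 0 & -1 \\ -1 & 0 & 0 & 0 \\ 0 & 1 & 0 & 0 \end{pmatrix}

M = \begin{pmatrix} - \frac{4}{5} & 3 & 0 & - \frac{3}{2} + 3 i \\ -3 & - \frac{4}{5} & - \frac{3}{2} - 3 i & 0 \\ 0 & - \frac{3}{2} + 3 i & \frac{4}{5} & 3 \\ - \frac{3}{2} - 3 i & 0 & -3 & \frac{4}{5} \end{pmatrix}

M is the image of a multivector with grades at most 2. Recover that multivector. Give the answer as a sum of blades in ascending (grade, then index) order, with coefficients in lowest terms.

Method: the blade images are trace-orthogonal — tr(rho(e_A) rho(e_B)^-1) = 4 if A = B and 0 otherwise — and rho(e_A)^-1 = (e_A)^2 * rho(e_A) with (e_A)^2 = +1 or -1, so the coefficient of e_A in the preimage is (e_A)^2 * tr(M rho(e_A))/4.
Nonzero projections over blades of grade <= 2: \gamma_{1}: (\gamma_{1})^2 = +1, tr(M rho(\gamma_{1})) = - \frac{16}{5}, coefficient -\frac{4}{5}; \gamma_{12}: (\gamma_{12})^2 = +1, tr(M rho(\gamma_{12})) = -6, coefficient -\frac{3}{2}; \gamma_{13}: (\gamma_{13})^2 = +1, tr(M rho(\gamma_{13})) = -12, coefficient -3; \gamma_{24}: (\gamma_{24})^2 = -1, tr(M rho(\gamma_{24})) = -12, coefficient 3. Every other blade of grade <= 2 projects to 0.
Answer: -\frac{4}{5} \gamma_{1} - \frac{3}{2} \gamma_{12} - 3 \gamma_{13} + 3 \gamma_{24}


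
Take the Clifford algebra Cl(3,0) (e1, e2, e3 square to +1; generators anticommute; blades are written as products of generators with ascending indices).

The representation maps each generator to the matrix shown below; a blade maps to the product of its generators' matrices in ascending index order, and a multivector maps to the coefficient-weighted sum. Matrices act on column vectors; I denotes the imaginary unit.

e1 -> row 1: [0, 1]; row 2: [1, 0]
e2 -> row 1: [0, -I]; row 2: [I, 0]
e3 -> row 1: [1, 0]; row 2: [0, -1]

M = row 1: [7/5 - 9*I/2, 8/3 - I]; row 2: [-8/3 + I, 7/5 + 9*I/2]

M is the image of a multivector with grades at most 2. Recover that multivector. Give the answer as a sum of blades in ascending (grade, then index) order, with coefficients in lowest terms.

Method: 1, rho(e1), rho(e2), rho(e3) form a trace-orthogonal basis of the 2x2 complex matrices (tr(X Y) = 2 if X = Y, else 0), so M = m0*1 + m1*rho(e1) + m2*rho(e2) + m3*rho(e3) with m0 = tr(M)/2 = 7/5, m1 = tr(M rho(e1))/2 = 0, m2 = tr(M rho(e2))/2 = 1 + 8*I/3, m3 = tr(M rho(e3))/2 = -9*I/2.
Multiplying table entries, the bivector images are rho(e1 e2) = I*rho(e3), rho(e1 e3) = -I*rho(e2), rho(e2 e3) = I*rho(e1); with real blade coefficients the real parts of m0..m3 are the coefficients of 1, e1, e2, e3 and the imaginary parts give the bivectors (e2 e3: Im m1, e1 e3: -Im m2, e1 e2: Im m3).
Answer: 7/5 + e2 - 9/2*e1 e2 - 8/3*e1 e3


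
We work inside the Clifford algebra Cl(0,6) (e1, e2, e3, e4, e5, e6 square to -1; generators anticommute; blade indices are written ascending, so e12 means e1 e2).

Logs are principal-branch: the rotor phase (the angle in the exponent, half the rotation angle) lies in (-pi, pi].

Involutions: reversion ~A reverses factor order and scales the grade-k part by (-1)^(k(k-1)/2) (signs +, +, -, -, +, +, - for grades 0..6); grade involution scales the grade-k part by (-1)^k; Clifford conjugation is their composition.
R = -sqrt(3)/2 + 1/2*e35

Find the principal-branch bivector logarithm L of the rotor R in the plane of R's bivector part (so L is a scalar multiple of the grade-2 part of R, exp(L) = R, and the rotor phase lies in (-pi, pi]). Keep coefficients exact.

The scalar part of R is -sqrt(3)/2, and that scalar determines the rotor phase on the principal branch; recovering the unit plane as bivector-part over sine of the phase gives L = phase * plane.
Concretely: cos(phase) = -sqrt(3)/2 gives phase = ±5*pi/6, and since phase/sin(phase) is even the sign is immaterial: L = (phase/sin(phase)) * <R>_2 = (5*pi/3) * <R>_2.
Answer: 5*pi/6*e35


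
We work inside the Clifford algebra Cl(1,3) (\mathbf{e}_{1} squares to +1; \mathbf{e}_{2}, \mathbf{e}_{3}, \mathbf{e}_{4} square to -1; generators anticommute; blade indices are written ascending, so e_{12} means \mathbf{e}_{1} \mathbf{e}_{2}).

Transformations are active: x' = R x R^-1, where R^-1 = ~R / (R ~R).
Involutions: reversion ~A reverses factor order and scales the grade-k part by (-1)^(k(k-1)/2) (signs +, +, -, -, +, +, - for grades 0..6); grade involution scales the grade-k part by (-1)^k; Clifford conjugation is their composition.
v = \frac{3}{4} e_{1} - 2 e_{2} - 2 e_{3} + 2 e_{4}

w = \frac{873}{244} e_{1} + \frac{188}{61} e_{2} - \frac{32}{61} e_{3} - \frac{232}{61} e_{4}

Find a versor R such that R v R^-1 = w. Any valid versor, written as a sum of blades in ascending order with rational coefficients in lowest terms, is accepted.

Reasoning: v^2 = w^2 = -\frac{183}{16} since conjugation preserves the quadratic form; R = v + w = \frac{264}{61} e_{1} + \frac{66}{61} e_{2} - \frac{154}{61} e_{3} - \frac{110}{61} e_{4} is then valid when invertible, keeping its own part and reversing (v - w)/2.
Answer: \frac{264}{61} e_{1} + \frac{66}{61} e_{2} - \frac{154}{61} e_{3} - \frac{110}{61} e_{4}


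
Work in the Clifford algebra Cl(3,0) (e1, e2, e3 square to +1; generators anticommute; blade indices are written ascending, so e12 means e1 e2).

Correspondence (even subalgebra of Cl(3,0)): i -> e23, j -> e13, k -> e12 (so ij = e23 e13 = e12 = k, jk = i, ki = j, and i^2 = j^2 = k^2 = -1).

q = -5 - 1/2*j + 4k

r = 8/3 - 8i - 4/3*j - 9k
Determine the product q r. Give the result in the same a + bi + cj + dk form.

In blades: q = -5 + 4*e12 - 1/2*e13, r = 8/3 - 9*e12 - 4/3*e13 - 8*e23.
Distribute q over r term by term (generator squares from the signature, products reordered to ascending indices): (-5)*r = -40/3 + 45*e12 + 20/3*e13 + 40*e23; (4*e12)*r = 36 + 32/3*e12 - 32*e13 + 16/3*e23; (-1/2*e13)*r = -2/3 - 4*e12 - 4/3*e13 + 9/2*e23.
Sum: 22 + 155/3*e12 - 80/3*e13 + 299/6*e23; translating back through the correspondence:
Answer: 22 + 299/6*i - 80/3*j + 155/3*k


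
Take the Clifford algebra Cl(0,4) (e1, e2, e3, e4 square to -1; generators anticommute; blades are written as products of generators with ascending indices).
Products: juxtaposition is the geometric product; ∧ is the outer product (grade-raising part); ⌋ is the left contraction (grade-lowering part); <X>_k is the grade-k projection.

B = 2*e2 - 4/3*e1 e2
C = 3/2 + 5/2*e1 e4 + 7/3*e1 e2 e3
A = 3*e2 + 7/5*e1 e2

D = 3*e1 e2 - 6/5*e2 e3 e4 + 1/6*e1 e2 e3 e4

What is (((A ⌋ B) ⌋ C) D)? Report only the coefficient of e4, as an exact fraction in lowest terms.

step 1: -62/15 - 4*e1
step 2: -31/5 + 10*e4 - 31/3*e1 e4 + 28/3*e2 e3 - 434/45*e1 e2 e3
step 3: 434/15*e3 + 259/27*e4 - 93/5*e1 e2 + 28*e1 e3 - 2954/225*e1 e4 + 247/18*e2 e3 + 31*e2 e4 - 161/15*e1 e2 e3 + 30*e1 e2 e4 + 186/25*e2 e3 e4 - 31/30*e1 e2 e3 e4
Answer: 259/27


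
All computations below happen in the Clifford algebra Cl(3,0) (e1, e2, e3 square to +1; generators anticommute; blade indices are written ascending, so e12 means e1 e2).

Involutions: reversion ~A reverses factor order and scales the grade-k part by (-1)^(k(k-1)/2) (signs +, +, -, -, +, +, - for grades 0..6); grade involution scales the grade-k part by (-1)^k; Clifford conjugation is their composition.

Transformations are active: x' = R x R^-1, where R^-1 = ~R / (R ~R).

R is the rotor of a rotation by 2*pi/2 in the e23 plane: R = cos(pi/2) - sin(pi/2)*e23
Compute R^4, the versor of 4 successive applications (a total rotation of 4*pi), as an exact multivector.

Because a rotor carries half the rotation angle, composing 4 copies of this e23-plane rotor multiplies the phase: 4*(pi/2) = 2*pi, hence R^4 = cos(2*pi) - sin(2*pi)*e23.
cos(2*pi) = 1 and sin(2*pi) = 0, so R^4 = 1. The total rotation 4*pi is 2 full turns, so every vector returns to itself, yet the rotor is +1, back on the identity sheet (an even number of 2*pi turns).
Answer: 1


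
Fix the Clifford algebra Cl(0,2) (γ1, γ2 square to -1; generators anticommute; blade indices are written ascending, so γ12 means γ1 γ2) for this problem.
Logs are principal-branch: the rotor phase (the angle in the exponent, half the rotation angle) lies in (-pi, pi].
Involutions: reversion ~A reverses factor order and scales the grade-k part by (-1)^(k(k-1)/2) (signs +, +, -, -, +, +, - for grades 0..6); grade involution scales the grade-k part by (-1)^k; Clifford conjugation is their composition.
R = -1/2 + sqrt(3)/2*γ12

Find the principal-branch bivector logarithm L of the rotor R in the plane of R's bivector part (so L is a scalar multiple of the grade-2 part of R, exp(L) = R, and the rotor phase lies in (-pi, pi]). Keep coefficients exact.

The scalar part of R is -1/2, which fixes the principal-branch rotor phase; the unit plane is then the bivector part divided by the sine of that phase, and L is that plane scaled by the phase.
Concretely: cos(phase) = -1/2 gives phase = ±2*pi/3, and since phase/sin(phase) is even the sign is immaterial: L = (phase/sin(phase)) * <R>_2 = (4*sqrt(3)*pi/9) * <R>_2.
Answer: 2*pi/3*γ12


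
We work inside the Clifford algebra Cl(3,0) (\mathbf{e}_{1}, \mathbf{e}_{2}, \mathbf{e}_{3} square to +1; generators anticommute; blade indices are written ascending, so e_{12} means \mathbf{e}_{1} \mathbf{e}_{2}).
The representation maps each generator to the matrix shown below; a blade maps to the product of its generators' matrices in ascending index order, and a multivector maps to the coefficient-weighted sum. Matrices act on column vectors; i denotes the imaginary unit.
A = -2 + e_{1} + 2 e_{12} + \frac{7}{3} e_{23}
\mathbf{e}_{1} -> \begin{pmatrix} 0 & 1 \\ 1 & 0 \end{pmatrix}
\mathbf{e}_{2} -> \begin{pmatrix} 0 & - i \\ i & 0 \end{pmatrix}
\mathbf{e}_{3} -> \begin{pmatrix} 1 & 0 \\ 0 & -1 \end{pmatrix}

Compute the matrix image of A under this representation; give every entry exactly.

Bivector images (products of the table entries): rho(e_{12}) = rho(\mathbf{e}_{1})rho(\mathbf{e}_{2}) = \begin{pmatrix} i & 0 \\ 0 & - i \end{pmatrix}; rho(e_{23}) = rho(\mathbf{e}_{2})rho(\mathbf{e}_{3}) = \begin{pmatrix} 0 & i \\ i & 0 \end{pmatrix}.
M = (-2)*1 + (1)*rho(e_{1}) + (2)*rho(e_{12}) + (\frac{7}{3})*rho(e_{23}), summed entrywise (1 is the identity matrix):
Answer: \begin{pmatrix} -2 + 2 i & 1 + \frac{7 i}{3} \\ 1 + \frac{7 i}{3} & -2 - 2 i \end{pmatrix}


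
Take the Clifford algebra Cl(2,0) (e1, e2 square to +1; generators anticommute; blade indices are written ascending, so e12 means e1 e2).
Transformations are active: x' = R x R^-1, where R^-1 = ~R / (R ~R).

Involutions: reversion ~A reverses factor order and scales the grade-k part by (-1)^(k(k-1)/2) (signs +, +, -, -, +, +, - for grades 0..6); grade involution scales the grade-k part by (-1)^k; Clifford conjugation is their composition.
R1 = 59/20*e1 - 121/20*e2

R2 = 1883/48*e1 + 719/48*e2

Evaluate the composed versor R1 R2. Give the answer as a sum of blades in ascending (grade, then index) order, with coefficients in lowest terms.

Distribute over the terms of R1 (each basis-blade product reordered to ascending indices, repeated generators contracted through their squares):
(59/20*e1) R2 = 111097/960 + 42421/960*e12
(-121/20*e2) R2 = -86999/960 + 227843/960*e12
Summing the partial products and collecting blades:
Answer: 12049/480 + 11261/40*e12


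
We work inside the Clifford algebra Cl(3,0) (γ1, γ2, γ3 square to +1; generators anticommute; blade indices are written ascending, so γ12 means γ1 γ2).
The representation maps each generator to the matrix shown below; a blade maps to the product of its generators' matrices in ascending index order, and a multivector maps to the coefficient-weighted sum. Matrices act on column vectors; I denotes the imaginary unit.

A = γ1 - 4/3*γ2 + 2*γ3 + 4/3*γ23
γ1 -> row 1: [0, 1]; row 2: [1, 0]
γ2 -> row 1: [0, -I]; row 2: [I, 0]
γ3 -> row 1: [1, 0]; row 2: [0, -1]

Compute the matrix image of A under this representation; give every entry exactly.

Bivector images (products of the table entries): rho(γ23) = rho(γ2)rho(γ3) = row 1: [0, I]; row 2: [I, 0].
M = (1)*rho(γ1) + (-4/3)*rho(γ2) + (2)*rho(γ3) + (4/3)*rho(γ23), summed entrywise:
Answer: row 1: [2, 1 + 8*I/3]; row 2: [1, -2]


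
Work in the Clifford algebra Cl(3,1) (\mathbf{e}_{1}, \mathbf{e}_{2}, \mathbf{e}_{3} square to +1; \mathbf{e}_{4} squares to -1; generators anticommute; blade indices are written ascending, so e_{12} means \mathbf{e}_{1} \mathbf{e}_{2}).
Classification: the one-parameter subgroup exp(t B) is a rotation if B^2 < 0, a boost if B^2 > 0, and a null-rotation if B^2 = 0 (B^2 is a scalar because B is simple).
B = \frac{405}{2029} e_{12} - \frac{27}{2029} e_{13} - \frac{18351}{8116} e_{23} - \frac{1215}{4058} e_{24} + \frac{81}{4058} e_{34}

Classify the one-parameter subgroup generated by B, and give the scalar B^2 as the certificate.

B^2 term by term: the squares give (\frac{405}{2029})^2*(e_{12})^2 + (-\frac{27}{2029})^2*(e_{13})^2 + (-\frac{18351}{8116})^2*(e_{23})^2 + (-\frac{1215}{4058})^2*(e_{24})^2 + (\frac{81}{4058})^2*(e_{34})^2 = \frac{164025}{4116841}*(-1) + \frac{729}{4116841}*(-1) + \frac{336759201}{65869456}*(-1) + \frac{1476225}{16467364}*(+1) + \frac{6561}{16467364}*(+1) = -\frac{81}{16} (each basis 2-blade squares to minus the product of its generators' squares); cross terms between blades sharing an index anticommute and cancel; the commuting (index-disjoint) pairs give grade-4 terms 2*c*c'*(blade product), which cancel blade by blade — e_{1234}: \frac{32805}{4116841} - \frac{32805}{4116841} = 0 — confirming B is simple. So B^2 = -\frac{81}{16}.
Answer: rotation, certificate B^2 = -\frac{81}{16}. Key observation: B^2 = -\frac{81}{16} is a conjugation invariant, so its sign decides the class regardless of the surface form of B.


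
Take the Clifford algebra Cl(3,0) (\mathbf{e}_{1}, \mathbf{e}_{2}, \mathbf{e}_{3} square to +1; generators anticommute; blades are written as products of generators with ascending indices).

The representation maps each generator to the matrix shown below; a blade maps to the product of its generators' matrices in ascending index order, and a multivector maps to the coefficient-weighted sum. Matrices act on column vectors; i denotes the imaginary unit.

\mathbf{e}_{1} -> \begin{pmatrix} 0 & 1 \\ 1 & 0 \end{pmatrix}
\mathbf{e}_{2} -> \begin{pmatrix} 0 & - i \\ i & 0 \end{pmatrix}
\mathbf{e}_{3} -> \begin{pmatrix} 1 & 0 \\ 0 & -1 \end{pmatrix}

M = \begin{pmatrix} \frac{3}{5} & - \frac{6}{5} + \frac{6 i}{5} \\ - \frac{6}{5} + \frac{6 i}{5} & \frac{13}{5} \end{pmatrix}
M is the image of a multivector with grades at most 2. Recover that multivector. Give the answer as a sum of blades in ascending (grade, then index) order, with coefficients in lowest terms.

Method: 1, rho(e_{1}), rho(e_{2}), rho(e_{3}) form a trace-orthogonal basis of the 2x2 complex matrices (tr(X Y) = 2 if X = Y, else 0), so M = m0*1 + m1*rho(e_{1}) + m2*rho(e_{2}) + m3*rho(e_{3}) with m0 = tr(M)/2 = \frac{8}{5}, m1 = tr(M rho(e_{1}))/2 = - \frac{6}{5} + \frac{6 i}{5}, m2 = tr(M rho(e_{2}))/2 = 0, m3 = tr(M rho(e_{3}))/2 = -1.
Multiplying table entries, the bivector images are rho(e_{1} e_{2}) = i*rho(e_{3}), rho(e_{1} e_{3}) = -i*rho(e_{2}), rho(e_{2} e_{3}) = i*rho(e_{1}); with real blade coefficients the real parts of m0..m3 are the coefficients of 1, e_{1}, e_{2}, e_{3} and the imaginary parts give the bivectors (e_{2} e_{3}: Im m1, e_{1} e_{3}: -Im m2, e_{1} e_{2}: Im m3).
Answer: \frac{8}{5} - \frac{6}{5} e_{1} - e_{3} + \frac{6}{5} e_{2} e_{3}


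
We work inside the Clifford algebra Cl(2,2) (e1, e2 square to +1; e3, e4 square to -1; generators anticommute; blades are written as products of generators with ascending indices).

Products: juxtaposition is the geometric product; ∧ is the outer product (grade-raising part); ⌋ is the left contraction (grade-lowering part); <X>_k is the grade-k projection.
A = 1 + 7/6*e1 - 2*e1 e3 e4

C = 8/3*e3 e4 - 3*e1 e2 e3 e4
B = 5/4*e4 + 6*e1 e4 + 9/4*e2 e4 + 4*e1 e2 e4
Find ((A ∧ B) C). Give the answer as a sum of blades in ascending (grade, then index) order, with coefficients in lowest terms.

step 1: 5/4*e4 + 179/24*e1 e4 + 9/4*e2 e4 + 53/8*e1 e2 e4
step 2: 557/24*e3 + 959/36*e1 e3 - 131/8*e2 e3 + 167/12*e1 e2 e3
Answer: 557/24*e3 + 959/36*e1 e3 - 131/8*e2 e3 + 167/12*e1 e2 e3


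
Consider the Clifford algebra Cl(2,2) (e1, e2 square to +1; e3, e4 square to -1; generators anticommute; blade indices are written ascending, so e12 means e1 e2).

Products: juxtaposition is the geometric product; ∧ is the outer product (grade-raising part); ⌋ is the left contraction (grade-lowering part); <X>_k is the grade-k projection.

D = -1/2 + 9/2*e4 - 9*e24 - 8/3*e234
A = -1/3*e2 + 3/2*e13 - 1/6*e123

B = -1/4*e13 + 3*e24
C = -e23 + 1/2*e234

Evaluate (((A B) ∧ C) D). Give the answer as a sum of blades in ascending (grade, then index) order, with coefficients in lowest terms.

step 1: -3/8 - 1/24*e2 - e4 - 1/12*e123 + 1/2*e134 - 9/2*e1234
step 2: 3/8*e23 + 13/16*e234
step 3: 13/6 + 117/16*e3 - e4 - 123/32*e23 + 27/8*e34 + 41/32*e234
Answer: 13/6 + 117/16*e3 - e4 - 123/32*e23 + 27/8*e34 + 41/32*e234


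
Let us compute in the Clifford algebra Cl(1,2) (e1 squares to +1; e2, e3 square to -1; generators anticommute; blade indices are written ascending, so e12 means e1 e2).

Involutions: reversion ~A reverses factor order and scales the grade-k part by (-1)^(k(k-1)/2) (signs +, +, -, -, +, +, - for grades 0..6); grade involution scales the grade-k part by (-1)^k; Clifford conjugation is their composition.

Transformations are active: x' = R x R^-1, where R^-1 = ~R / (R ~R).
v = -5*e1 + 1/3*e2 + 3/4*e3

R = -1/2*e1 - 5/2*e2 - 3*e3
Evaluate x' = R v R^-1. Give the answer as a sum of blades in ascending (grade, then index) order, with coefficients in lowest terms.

~R = -1/2*e1 - 5/2*e2 - 3*e3, and R ~R = -15, so R^-1 = ~R / (-15).
R v = 67/12 - 38/3*e12 - 123/8*e13 - 7/8*e23
Answer: 967/180*e1 + 55/36*e2 + 89/60*e3


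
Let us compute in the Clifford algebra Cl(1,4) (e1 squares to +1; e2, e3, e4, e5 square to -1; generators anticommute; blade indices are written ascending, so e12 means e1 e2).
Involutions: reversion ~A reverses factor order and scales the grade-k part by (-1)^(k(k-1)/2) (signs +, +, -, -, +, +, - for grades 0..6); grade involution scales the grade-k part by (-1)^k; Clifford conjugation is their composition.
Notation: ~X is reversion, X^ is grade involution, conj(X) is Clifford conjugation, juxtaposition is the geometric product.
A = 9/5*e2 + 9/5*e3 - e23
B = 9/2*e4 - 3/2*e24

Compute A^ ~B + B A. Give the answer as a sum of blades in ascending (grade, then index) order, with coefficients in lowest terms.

first term: 27/10*e4 - 81/10*e24 - 48/5*e34 - 9/5*e234
second term: -27/10*e4 - 81/10*e24 - 48/5*e34 - 9/5*e234
Answer: -81/5*e24 - 96/5*e34 - 18/5*e234


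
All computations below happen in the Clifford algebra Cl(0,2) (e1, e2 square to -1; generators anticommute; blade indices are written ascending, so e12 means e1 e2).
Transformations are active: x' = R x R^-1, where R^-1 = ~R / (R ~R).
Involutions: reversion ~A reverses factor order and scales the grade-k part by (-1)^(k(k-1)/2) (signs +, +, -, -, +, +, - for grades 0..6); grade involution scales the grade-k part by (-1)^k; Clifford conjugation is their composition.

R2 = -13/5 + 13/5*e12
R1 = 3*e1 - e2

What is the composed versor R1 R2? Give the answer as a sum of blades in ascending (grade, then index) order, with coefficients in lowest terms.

Distribute over the terms of R1 (each basis-blade product reordered to ascending indices, repeated generators contracted through their squares):
(3*e1) R2 = -39/5*e1 - 39/5*e2
(-e2) R2 = -13/5*e1 + 13/5*e2
Summing the partial products and collecting blades:
Answer: -52/5*e1 - 26/5*e2


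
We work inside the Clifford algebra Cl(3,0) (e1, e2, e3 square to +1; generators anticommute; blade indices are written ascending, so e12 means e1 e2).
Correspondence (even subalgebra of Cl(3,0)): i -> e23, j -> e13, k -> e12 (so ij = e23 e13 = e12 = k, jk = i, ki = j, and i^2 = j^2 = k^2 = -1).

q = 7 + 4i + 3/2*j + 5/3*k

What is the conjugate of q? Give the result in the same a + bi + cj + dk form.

In blades: q = 7 + 5/3*e12 + 3/2*e13 + 4*e23.
Quaternion conjugation is reversion on the even subalgebra: the scalar is fixed and every grade-2 blade flips sign, giving 7 - 5/3*e12 - 3/2*e13 - 4*e23; translating back:
Answer: 7 - 4i - 3/2*j - 5/3*k


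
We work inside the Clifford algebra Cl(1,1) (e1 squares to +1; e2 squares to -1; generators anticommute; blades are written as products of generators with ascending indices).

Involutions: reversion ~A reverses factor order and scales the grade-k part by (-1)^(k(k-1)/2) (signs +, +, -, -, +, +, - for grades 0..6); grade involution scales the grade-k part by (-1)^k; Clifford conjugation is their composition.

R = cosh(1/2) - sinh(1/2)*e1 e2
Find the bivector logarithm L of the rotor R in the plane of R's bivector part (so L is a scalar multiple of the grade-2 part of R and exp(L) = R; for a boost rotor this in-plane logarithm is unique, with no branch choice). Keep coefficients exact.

The scalar part of R is cosh(1/2), which fixes the rapidity magnitude through cosh (cosh is even, so it cannot fix the sign — the bivector part carries that); dividing the bivector part by sinh of the rapidity gives the plane, and L = rapidity * plane, where the joint sign ambiguity of (rapidity, plane) cancels in the product.
Concretely: cosh(rapidity) = cosh(1/2) gives rapidity = ±1/2, and since rapidity/sinh(rapidity) is even the sign is immaterial: L = (rapidity/sinh(rapidity)) * <R>_2 = (1/(2*sinh(1/2))) * <R>_2.
Answer: -1/2*e1 e2


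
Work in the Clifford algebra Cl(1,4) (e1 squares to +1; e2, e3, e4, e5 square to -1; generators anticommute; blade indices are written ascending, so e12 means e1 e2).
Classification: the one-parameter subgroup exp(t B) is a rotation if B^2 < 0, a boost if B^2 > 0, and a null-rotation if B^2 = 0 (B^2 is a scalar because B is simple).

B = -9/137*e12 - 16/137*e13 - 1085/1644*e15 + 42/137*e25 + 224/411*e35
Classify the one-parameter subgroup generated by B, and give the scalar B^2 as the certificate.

B^2 term by term: the squares give (-9/137)^2*(e12)^2 + (-16/137)^2*(e13)^2 + (-1085/1644)^2*(e15)^2 + (42/137)^2*(e25)^2 + (224/411)^2*(e35)^2 = 81/18769*(+1) + 256/18769*(+1) + 1177225/2702736*(+1) + 1764/18769*(-1) + 50176/168921*(-1) = 1/16 (each basis 2-blade squares to minus the product of its generators' squares); cross terms between blades sharing an index anticommute and cancel; the commuting (index-disjoint) pairs give grade-4 terms 2*c*c'*(blade product), which cancel blade by blade — e1235: -1344/18769 + 1344/18769 = 0 — confirming B is simple. So B^2 = 1/16.
Answer: boost, certificate B^2 = 1/16. Note: conjugating B changes its blade decomposition but never the scalar B^2 = 1/16, whose sign settles the classification.


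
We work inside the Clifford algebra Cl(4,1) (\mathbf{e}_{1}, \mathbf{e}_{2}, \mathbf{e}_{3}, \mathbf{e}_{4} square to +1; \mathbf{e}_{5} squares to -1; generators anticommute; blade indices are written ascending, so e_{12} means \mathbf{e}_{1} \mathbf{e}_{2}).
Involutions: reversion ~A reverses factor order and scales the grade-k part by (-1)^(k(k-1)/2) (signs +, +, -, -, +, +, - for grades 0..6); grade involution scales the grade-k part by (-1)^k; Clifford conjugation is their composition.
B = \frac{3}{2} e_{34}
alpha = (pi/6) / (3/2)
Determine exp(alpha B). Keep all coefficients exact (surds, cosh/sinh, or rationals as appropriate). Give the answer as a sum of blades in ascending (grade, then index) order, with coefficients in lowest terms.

B^2 = (\frac{3}{2})^2*(e_{34})^2 = \frac{9}{4}*(-1) = -\frac{9}{4} (a basis 2-blade squares to minus the product of its generators' squares).
B^2 = -\frac{9}{4} — a negative square means the series sums to a rotation: l = \frac{3}{2}, alpha*l = \frac{\pi}{6}, so exp(alpha B) = cos(\frac{\pi}{6}) + (sin(\frac{\pi}{6})/(\frac{3}{2}))*B = \frac{\sqrt{3}}{2} + (\frac{1}{3})*B.
Answer: \frac{\sqrt{3}}{2} + \frac{1}{2} e_{34}


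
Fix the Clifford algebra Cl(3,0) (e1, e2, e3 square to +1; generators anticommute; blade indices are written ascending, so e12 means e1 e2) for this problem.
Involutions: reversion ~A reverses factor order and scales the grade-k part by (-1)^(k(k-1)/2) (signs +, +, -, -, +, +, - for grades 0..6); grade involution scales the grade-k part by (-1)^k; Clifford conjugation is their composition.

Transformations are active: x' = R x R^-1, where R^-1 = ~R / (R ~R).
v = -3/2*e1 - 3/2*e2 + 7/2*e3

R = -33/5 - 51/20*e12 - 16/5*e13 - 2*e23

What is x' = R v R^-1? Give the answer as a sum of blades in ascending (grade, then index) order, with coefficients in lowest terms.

~R = -33/5 + 51/20*e12 + 16/5*e13 + 2*e23, and R ~R = 25721/400, so R^-1 = ~R / (25721/400).
R v = 101/40*e1 - 37/40*e2 - 309/10*e3 - 429/40*e123
Answer: 84819/51442*e1 + 32019/51442*e2 + 2135/578*e3


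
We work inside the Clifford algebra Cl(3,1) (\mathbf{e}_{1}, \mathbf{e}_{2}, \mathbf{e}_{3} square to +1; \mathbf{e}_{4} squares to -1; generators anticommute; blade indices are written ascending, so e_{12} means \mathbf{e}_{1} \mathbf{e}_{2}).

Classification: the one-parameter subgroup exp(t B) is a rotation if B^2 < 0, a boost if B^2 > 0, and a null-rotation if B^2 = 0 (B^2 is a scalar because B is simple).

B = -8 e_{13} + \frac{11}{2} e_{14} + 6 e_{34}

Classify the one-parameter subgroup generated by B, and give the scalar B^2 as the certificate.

B^2 term by term: the squares give (-8)^2*(e_{13})^2 + (\frac{11}{2})^2*(e_{14})^2 + (6)^2*(e_{34})^2 = 64*(-1) + \frac{121}{4}*(+1) + 36*(+1) = \frac{9}{4} (each basis 2-blade squares to minus the product of its generators' squares); cross terms between blades sharing an index anticommute and cancel. So B^2 = \frac{9}{4}.
Answer: boost, certificate B^2 = \frac{9}{4}. Key observation: B^2 = \frac{9}{4} is a conjugation invariant, so its sign decides the class regardless of the surface form of B.


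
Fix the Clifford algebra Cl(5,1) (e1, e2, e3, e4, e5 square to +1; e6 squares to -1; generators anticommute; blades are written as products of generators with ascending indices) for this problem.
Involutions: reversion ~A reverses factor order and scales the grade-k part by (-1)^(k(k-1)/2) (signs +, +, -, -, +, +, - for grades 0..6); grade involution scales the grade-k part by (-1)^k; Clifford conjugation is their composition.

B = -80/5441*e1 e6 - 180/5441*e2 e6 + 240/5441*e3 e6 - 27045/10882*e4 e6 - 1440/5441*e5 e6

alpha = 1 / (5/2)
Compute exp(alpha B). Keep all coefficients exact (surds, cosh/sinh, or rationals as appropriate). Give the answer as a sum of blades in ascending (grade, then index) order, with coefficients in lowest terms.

B^2 term by term: the squares give (-80/5441)^2*(e1 e6)^2 + (-180/5441)^2*(e2 e6)^2 + (240/5441)^2*(e3 e6)^2 + (-27045/10882)^2*(e4 e6)^2 + (-1440/5441)^2*(e5 e6)^2 = 6400/29604481*(+1) + 32400/29604481*(+1) + 57600/29604481*(+1) + 731432025/118417924*(+1) + 2073600/29604481*(+1) = 25/4 (each basis 2-blade squares to minus the product of its generators' squares); cross terms between blades sharing an index anticommute and cancel. So B^2 = 25/4.
B^2 = 25/4 — B^2 > 0, so the exponential closes hyperbolically: l = 5/2, alpha*l = 1, so exp(alpha B) = cosh(1) + (sinh(1)/(5/2))*B = cosh(1) + (2*sinh(1)/5)*B.
Answer: cosh(1) - 32*sinh(1)/5441*e1 e6 - 72*sinh(1)/5441*e2 e6 + 96*sinh(1)/5441*e3 e6 - 5409*sinh(1)/5441*e4 e6 - 576*sinh(1)/5441*e5 e6


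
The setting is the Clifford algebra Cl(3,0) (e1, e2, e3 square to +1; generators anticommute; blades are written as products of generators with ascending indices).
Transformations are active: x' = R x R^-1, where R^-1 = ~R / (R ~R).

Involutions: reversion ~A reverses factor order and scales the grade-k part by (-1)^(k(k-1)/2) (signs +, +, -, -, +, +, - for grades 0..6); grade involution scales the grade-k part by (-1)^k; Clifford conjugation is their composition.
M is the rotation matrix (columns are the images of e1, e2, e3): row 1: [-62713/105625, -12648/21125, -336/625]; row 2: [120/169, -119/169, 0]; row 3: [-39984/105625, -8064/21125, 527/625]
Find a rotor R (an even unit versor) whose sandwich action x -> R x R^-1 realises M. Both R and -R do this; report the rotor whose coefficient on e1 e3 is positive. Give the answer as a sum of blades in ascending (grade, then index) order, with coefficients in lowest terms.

Method: write R = a + b12*e1 e2 + b13*e1 e3 + b23*e2 e3 with a^2 + b12^2 + b13^2 + b23^2 = 1 (so R^-1 = ~R). Expanding the columns R e_j ~R gives tr M = 4a^2 - 1 and, from the antisymmetric part, M21 - M12 = -4a*b12, M13 - M31 = 4a*b13, M32 - M23 = -4a*b23.
Here tr M = -1921/4225, so a^2 = (1 + tr M)/4 = 576/4225 and a = ±24/65. Taking a = 24/65: M21 - M12 = 27648/21125, M13 - M31 = -672/4225, M32 - M23 = -8064/21125, giving b12 = -288/325, b13 = -7/65, b23 = 84/325, i.e. R = 24/65 - 288/325*e1 e2 - 7/65*e1 e3 + 84/325*e2 e3.
Its e1 e3 coefficient is negative, so report the other preimage -R.
Answer: -24/65 + 288/325*e1 e2 + 7/65*e1 e3 - 84/325*e2 e3. Note: both R and -R realise this M (trace -1921/4225); the covering map identifies them, and the e1 e3-coefficient sign is the tie-breaker.
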